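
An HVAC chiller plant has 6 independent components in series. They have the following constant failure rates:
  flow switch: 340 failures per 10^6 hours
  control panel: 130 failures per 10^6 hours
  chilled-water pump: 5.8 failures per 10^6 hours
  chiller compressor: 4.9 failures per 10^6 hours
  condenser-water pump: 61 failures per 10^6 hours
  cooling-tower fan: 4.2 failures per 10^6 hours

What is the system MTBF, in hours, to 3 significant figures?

Series of exponential components: λ_sys = Σ λ_i
λ_sys = 0.00034 + 0.00013 + 0.0000058 + 0.0000049 + 0.000061 + 0.0000042 = 5.4590e-04 /h
MTBF = 1 / λ_sys = 1830 h

1830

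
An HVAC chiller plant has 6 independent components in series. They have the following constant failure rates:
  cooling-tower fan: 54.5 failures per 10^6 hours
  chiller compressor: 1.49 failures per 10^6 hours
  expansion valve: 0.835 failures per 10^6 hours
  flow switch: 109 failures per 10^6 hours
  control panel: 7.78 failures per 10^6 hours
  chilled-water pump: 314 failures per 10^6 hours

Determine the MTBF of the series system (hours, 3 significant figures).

Series of exponential components: λ_sys = Σ λ_i
λ_sys = 0.0000545 + 0.00000149 + 0.000000835 + 0.000109 + 0.00000778 + 0.000314 = 4.8761e-04 /h
MTBF = 1 / λ_sys = 2050 h

2050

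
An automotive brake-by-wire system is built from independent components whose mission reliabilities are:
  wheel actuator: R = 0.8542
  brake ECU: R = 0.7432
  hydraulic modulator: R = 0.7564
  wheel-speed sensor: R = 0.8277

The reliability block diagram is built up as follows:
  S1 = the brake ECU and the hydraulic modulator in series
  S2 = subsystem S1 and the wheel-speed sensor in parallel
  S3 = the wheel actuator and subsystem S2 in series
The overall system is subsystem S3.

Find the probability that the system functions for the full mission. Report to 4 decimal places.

0.7898

Series (brake ECU and hydraulic modulator): 0.743200 × 0.756400 = 0.562156
Parallel ([0.562156] and wheel-speed sensor): 1 − (1 − 0.562156)(1 − 0.827700) = 0.924559
Series (wheel actuator and [0.924559]): 0.854200 × 0.924559 = 0.7898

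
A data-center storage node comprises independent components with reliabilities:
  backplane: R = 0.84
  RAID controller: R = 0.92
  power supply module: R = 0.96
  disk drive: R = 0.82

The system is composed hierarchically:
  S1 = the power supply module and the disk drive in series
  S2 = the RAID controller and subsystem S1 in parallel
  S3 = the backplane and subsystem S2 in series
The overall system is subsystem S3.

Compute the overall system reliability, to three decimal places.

Series (power supply module and disk drive): 0.96000 × 0.82000 = 0.78720
Parallel (RAID controller and [0.78720]): 1 − (1 − 0.92000)(1 − 0.78720) = 0.98298
Series (backplane and [0.98298]): 0.84000 × 0.98298 = 0.826

0.826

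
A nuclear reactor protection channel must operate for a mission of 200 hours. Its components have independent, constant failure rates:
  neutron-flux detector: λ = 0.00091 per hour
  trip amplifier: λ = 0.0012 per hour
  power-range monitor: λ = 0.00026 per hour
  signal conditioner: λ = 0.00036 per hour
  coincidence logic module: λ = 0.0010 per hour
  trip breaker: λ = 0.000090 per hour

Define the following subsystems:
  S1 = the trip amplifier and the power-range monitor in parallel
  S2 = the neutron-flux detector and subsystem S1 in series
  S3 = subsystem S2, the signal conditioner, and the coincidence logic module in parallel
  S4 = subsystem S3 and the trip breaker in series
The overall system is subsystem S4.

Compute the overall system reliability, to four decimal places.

R(neutron-flux detector) = exp(−0.00091 × 200) = 0.833601
R(trip amplifier) = exp(−0.0012 × 200) = 0.786628
R(power-range monitor) = exp(−0.00026 × 200) = 0.949329
R(signal conditioner) = exp(−0.00036 × 200) = 0.930531
R(coincidence logic module) = exp(−0.0010 × 200) = 0.818731
R(trip breaker) = exp(−0.000090 × 200) = 0.982161
Parallel (trip amplifier and power-range monitor): 1 − (1 − 0.786628)(1 − 0.949329) = 0.989188
Series (neutron-flux detector and [0.989188]): 0.833601 × 0.989188 = 0.824588
Parallel ([0.824588], signal conditioner, and coincidence logic module): 1 − (1 − 0.824588)(1 − 0.930531)(1 − 0.818731) = 0.997791
Series ([0.997791] and trip breaker): 0.997791 × 0.982161 = 0.9800

0.9800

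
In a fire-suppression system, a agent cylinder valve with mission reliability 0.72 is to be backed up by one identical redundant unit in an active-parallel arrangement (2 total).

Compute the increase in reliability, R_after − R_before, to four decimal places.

0.2016

R_before = 0.72
R_after = 1 − (1 − 0.72)^2 = 0.9216
ΔR = 0.9216 − 0.72 = 0.2016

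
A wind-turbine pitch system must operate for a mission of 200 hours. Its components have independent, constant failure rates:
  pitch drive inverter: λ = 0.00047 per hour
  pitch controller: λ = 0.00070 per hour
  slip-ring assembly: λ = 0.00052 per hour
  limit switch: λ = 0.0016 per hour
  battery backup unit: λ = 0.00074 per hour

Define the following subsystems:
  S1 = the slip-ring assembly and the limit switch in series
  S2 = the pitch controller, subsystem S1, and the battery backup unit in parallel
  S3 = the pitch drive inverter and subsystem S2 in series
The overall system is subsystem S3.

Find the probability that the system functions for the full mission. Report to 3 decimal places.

0.905

R(pitch drive inverter) = exp(−0.00047 × 200) = 0.91028
R(pitch controller) = exp(−0.00070 × 200) = 0.86936
R(slip-ring assembly) = exp(−0.00052 × 200) = 0.90123
R(limit switch) = exp(−0.0016 × 200) = 0.72615
R(battery backup unit) = exp(−0.00074 × 200) = 0.86243
Series (slip-ring assembly and limit switch): 0.90123 × 0.72615 = 0.65443
Parallel (pitch controller, [0.65443], and battery backup unit): 1 − (1 − 0.86936)(1 − 0.65443)(1 − 0.86243) = 0.99379
Series (pitch drive inverter and [0.99379]): 0.91028 × 0.99379 = 0.905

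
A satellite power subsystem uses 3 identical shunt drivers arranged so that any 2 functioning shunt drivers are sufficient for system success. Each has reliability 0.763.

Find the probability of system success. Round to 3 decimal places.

R = Σ_{i=2}^{3} C(3,i) p^i (1−p)^{3−i} with p = 0.763
C(3,2)·0.763^2·0.237^1 = 0.41392
C(3,3)·0.763^3·0.237^0 = 0.44419
Sum = 0.858

0.858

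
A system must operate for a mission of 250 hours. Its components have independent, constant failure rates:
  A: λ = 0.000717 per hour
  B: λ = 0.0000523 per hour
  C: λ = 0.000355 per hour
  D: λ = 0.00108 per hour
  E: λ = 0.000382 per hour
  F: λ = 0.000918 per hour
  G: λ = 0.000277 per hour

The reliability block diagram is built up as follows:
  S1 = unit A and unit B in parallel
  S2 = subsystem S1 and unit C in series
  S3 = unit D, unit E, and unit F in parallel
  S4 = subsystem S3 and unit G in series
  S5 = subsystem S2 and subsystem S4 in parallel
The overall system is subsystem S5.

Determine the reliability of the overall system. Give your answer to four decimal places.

0.9938

R(A) = exp(−0.000717 × 250) = 0.835897
R(B) = exp(−0.0000523 × 250) = 0.987010
R(C) = exp(−0.000355 × 250) = 0.915074
R(D) = exp(−0.00108 × 250) = 0.763379
R(E) = exp(−0.000382 × 250) = 0.908918
R(F) = exp(−0.000918 × 250) = 0.794931
R(G) = exp(−0.000277 × 250) = 0.933093
Parallel (A and B): 1 − (1 − 0.835897)(1 − 0.987010) = 0.997868
Series ([0.997868] and C): 0.997868 × 0.915074 = 0.913123
Parallel (D, E, and F): 1 − (1 − 0.763379)(1 − 0.908918)(1 − 0.794931) = 0.995580
Series ([0.995580] and G): 0.995580 × 0.933093 = 0.928969
Parallel ([0.913123] and [0.928969]): 1 − (1 − 0.913123)(1 − 0.928969) = 0.9938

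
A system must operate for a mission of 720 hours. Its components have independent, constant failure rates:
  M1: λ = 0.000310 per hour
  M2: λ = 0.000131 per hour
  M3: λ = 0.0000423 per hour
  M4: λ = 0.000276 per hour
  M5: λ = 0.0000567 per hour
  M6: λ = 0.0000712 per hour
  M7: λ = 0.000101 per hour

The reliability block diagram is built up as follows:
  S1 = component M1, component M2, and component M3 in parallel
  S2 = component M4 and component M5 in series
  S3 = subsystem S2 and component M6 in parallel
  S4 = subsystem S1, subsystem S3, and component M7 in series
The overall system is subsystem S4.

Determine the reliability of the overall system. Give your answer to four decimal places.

0.9195

R(M1) = exp(−0.000310 × 720) = 0.799955
R(M2) = exp(−0.000131 × 720) = 0.909992
R(M3) = exp(−0.0000423 × 720) = 0.970003
R(M4) = exp(−0.000276 × 720) = 0.819779
R(M5) = exp(−0.0000567 × 720) = 0.959998
R(M6) = exp(−0.0000712 × 720) = 0.950028
R(M7) = exp(−0.000101 × 720) = 0.929861
Parallel (M1, M2, and M3): 1 − (1 − 0.799955)(1 − 0.909992)(1 − 0.970003) = 0.999460
Series (M4 and M5): 0.819779 × 0.959998 = 0.786986
Parallel ([0.786986] and M6): 1 − (1 − 0.786986)(1 − 0.950028) = 0.989355
Series ([0.999460], [0.989355], and M7): 0.999460 × 0.989355 × 0.929861 = 0.9195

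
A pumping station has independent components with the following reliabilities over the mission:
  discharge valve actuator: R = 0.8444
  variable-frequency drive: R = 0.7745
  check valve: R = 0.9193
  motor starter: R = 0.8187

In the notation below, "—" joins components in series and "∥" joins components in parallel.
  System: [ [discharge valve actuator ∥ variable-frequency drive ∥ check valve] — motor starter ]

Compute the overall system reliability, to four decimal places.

0.8164

Parallel (discharge valve actuator, variable-frequency drive, and check valve): 1 − (1 − 0.844400)(1 − 0.774500)(1 − 0.919300) = 0.997168
Series ([0.997168] and motor starter): 0.997168 × 0.818700 = 0.8164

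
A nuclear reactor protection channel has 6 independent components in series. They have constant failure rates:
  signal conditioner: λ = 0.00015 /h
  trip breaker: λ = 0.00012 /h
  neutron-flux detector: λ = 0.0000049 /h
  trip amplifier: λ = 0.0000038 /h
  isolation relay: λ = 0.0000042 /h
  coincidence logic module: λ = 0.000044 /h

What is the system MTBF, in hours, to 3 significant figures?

Series of exponential components: λ_sys = Σ λ_i
λ_sys = 0.00015 + 0.00012 + 0.0000049 + 0.0000038 + 0.0000042 + 0.000044 = 3.2690e-04 /h
MTBF = 1 / λ_sys = 3060 h

3060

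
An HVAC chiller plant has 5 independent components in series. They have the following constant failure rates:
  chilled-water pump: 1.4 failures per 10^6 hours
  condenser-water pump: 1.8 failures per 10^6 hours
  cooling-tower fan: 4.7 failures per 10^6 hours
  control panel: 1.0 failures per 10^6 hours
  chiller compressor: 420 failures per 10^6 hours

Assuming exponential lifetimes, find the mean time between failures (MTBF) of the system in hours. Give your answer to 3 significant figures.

Series of exponential components: λ_sys = Σ λ_i
λ_sys = 0.0000014 + 0.0000018 + 0.0000047 + 0.0000010 + 0.00042 = 4.2890e-04 /h
MTBF = 1 / λ_sys = 2330 h

2330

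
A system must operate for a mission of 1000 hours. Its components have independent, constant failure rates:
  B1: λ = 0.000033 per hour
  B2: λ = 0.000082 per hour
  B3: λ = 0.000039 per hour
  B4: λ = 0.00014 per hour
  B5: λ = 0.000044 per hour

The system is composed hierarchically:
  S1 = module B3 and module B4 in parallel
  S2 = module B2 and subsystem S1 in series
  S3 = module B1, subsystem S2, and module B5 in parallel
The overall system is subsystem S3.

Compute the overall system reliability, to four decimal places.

0.9999

R(B1) = exp(−0.000033 × 1000) = 0.967539
R(B2) = exp(−0.000082 × 1000) = 0.921272
R(B3) = exp(−0.000039 × 1000) = 0.961751
R(B4) = exp(−0.00014 × 1000) = 0.869358
R(B5) = exp(−0.000044 × 1000) = 0.956954
Parallel (B3 and B4): 1 − (1 − 0.961751)(1 − 0.869358) = 0.995003
Series (B2 and [0.995003]): 0.921272 × 0.995003 = 0.916668
Parallel (B1, [0.916668], and B5): 1 − (1 − 0.967539)(1 − 0.916668)(1 − 0.956954) = 0.9999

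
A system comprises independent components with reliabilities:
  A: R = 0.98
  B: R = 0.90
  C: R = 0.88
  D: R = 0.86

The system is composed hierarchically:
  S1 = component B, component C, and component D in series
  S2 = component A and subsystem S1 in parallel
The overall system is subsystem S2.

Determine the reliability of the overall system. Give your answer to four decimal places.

0.9936

Series (B, C, and D): 0.900000 × 0.880000 × 0.860000 = 0.681120
Parallel (A and [0.681120]): 1 − (1 − 0.980000)(1 − 0.681120) = 0.9936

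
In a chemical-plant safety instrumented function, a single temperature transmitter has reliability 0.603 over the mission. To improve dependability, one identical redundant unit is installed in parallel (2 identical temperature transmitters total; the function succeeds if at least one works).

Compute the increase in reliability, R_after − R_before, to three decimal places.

0.239

R_before = 0.603
R_after = 1 − (1 − 0.603)^2 = 0.842
ΔR = 0.842 − 0.603 = 0.239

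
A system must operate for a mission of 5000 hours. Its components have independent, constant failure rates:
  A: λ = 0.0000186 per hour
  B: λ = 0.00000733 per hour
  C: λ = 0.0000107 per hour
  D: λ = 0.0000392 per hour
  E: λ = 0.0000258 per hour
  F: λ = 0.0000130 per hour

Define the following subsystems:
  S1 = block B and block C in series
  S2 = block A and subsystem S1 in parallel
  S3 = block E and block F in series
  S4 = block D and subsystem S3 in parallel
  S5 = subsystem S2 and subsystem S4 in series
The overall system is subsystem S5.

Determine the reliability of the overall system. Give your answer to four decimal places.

0.9612

R(A) = exp(−0.0000186 × 5000) = 0.911194
R(B) = exp(−0.00000733 × 5000) = 0.964013
R(C) = exp(−0.0000107 × 5000) = 0.947906
R(D) = exp(−0.0000392 × 5000) = 0.822012
R(E) = exp(−0.0000258 × 5000) = 0.878974
R(F) = exp(−0.0000130 × 5000) = 0.937067
Series (B and C): 0.964013 × 0.947906 = 0.913794
Parallel (A and [0.913794]): 1 − (1 − 0.911194)(1 − 0.913794) = 0.992344
Series (E and F): 0.878974 × 0.937067 = 0.823658
Parallel (D and [0.823658]): 1 − (1 − 0.822012)(1 − 0.823658) = 0.968613
Series ([0.992344] and [0.968613]): 0.992344 × 0.968613 = 0.9612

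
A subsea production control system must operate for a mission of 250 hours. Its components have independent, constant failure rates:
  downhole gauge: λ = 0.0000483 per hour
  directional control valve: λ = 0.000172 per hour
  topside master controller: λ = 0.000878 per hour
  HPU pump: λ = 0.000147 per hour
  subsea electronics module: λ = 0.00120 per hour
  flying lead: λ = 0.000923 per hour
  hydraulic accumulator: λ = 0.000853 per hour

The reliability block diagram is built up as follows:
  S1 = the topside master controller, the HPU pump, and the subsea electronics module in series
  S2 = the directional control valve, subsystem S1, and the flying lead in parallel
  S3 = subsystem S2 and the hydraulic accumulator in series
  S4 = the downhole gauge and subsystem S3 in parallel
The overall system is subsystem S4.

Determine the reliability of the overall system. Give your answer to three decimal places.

R(downhole gauge) = exp(−0.0000483 × 250) = 0.98800
R(directional control valve) = exp(−0.000172 × 250) = 0.95791
R(topside master controller) = exp(−0.000878 × 250) = 0.80292
R(HPU pump) = exp(−0.000147 × 250) = 0.96392
R(subsea electronics module) = exp(−0.00120 × 250) = 0.74082
R(flying lead) = exp(−0.000923 × 250) = 0.79394
R(hydraulic accumulator) = exp(−0.000853 × 250) = 0.80795
Series (topside master controller, HPU pump, and subsea electronics module): 0.80292 × 0.96392 × 0.74082 = 0.57336
Parallel (directional control valve, [0.57336], and flying lead): 1 − (1 − 0.95791)(1 − 0.57336)(1 − 0.79394) = 0.99630
Series ([0.99630] and hydraulic accumulator): 0.99630 × 0.80795 = 0.80496
Parallel (downhole gauge and [0.80496]): 1 − (1 − 0.98800)(1 − 0.80496) = 0.998

0.998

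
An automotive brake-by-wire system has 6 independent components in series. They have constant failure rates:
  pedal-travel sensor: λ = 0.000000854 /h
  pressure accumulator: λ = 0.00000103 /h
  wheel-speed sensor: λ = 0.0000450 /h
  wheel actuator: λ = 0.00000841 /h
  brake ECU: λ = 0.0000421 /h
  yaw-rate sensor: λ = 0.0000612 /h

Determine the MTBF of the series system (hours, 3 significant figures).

Series of exponential components: λ_sys = Σ λ_i
λ_sys = 0.000000854 + 0.00000103 + 0.0000450 + 0.00000841 + 0.0000421 + 0.0000612 = 1.5859e-04 /h
MTBF = 1 / λ_sys = 6310 h

6310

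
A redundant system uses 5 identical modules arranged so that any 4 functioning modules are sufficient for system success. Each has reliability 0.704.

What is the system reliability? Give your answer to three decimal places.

0.536

R = Σ_{i=4}^{5} C(5,i) p^i (1−p)^{5−i} with p = 0.704
C(5,4)·0.704^4·0.296^1 = 0.36354
C(5,5)·0.704^5·0.296^0 = 0.17293
Sum = 0.536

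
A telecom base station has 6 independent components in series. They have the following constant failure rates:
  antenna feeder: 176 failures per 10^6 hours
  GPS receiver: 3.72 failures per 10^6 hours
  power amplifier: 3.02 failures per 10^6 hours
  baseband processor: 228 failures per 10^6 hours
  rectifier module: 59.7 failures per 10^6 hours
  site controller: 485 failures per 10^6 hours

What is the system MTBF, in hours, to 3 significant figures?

Series of exponential components: λ_sys = Σ λ_i
λ_sys = 0.000176 + 0.00000372 + 0.00000302 + 0.000228 + 0.0000597 + 0.000485 = 9.5544e-04 /h
MTBF = 1 / λ_sys = 1050 h

1050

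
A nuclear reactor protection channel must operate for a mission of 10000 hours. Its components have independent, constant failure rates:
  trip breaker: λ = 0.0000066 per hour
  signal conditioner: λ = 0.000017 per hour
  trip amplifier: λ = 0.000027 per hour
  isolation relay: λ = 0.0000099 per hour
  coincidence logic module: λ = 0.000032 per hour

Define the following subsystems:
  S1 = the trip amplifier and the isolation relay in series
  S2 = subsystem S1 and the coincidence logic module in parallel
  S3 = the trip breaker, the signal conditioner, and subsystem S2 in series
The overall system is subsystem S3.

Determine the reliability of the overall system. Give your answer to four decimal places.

R(trip breaker) = exp(−0.0000066 × 10000) = 0.936131
R(signal conditioner) = exp(−0.000017 × 10000) = 0.843665
R(trip amplifier) = exp(−0.000027 × 10000) = 0.763379
R(isolation relay) = exp(−0.0000099 × 10000) = 0.905743
R(coincidence logic module) = exp(−0.000032 × 10000) = 0.726149
Series (trip amplifier and isolation relay): 0.763379 × 0.905743 = 0.691425
Parallel ([0.691425] and coincidence logic module): 1 − (1 − 0.691425)(1 − 0.726149) = 0.915496
Series (trip breaker, signal conditioner, and [0.915496]): 0.936131 × 0.843665 × 0.915496 = 0.7230

0.7230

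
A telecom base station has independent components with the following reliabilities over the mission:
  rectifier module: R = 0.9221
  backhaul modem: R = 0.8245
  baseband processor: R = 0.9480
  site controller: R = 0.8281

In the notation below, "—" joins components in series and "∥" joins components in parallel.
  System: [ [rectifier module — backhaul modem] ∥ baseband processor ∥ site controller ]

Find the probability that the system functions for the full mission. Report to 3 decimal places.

0.998

Series (rectifier module and backhaul modem): 0.92210 × 0.82450 = 0.76027
Parallel ([0.76027], baseband processor, and site controller): 1 − (1 − 0.76027)(1 − 0.94800)(1 − 0.82810) = 0.998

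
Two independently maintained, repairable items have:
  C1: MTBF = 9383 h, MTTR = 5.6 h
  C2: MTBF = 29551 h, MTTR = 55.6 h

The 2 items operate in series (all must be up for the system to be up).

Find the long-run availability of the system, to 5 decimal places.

0.99753

A(C1) = MTBF/(MTBF+MTTR) = 9383/(9383+5.6) = 0.999404
A(C2) = MTBF/(MTBF+MTTR) = 29551/(29551+55.6) = 0.998122
Series availability: 0.999404 × 0.998122 = 0.99753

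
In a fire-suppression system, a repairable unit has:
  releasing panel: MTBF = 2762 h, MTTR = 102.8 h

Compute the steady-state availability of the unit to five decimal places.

0.96412

A(releasing panel) = MTBF/(MTBF+MTTR) = 2762/(2762+102.8) = 0.96412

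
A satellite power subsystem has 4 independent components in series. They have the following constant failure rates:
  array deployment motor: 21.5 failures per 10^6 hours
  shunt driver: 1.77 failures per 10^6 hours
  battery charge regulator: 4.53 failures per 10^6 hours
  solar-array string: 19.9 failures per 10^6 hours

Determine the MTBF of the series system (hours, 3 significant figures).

21000

Series of exponential components: λ_sys = Σ λ_i
λ_sys = 0.0000215 + 0.00000177 + 0.00000453 + 0.0000199 = 4.7700e-05 /h
MTBF = 1 / λ_sys = 21000 h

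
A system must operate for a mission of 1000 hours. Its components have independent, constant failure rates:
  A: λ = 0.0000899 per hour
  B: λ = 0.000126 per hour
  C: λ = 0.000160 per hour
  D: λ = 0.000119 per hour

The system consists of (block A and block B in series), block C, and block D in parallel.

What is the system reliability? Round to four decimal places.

0.9968

R(A) = exp(−0.0000899 × 1000) = 0.914023
R(B) = exp(−0.000126 × 1000) = 0.881615
R(C) = exp(−0.000160 × 1000) = 0.852144
R(D) = exp(−0.000119 × 1000) = 0.887808
Series (A and B): 0.914023 × 0.881615 = 0.805816
Parallel ([0.805816], C, and D): 1 − (1 − 0.805816)(1 − 0.852144)(1 − 0.887808) = 0.9968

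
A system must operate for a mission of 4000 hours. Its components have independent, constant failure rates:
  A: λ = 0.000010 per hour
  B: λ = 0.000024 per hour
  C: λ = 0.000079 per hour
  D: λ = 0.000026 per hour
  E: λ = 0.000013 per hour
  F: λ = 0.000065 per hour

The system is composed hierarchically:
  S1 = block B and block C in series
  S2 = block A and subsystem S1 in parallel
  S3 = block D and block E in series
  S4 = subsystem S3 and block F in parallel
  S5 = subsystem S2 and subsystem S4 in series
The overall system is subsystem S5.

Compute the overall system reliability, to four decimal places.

0.9541

R(A) = exp(−0.000010 × 4000) = 0.960789
R(B) = exp(−0.000024 × 4000) = 0.908464
R(C) = exp(−0.000079 × 4000) = 0.729059
R(D) = exp(−0.000026 × 4000) = 0.901225
R(E) = exp(−0.000013 × 4000) = 0.949329
R(F) = exp(−0.000065 × 4000) = 0.771052
Series (B and C): 0.908464 × 0.729059 = 0.662324
Parallel (A and [0.662324]): 1 − (1 − 0.960789)(1 − 0.662324) = 0.986759
Series (D and E): 0.901225 × 0.949329 = 0.855559
Parallel ([0.855559] and F): 1 − (1 − 0.855559)(1 − 0.771052) = 0.966931
Series ([0.986759] and [0.966931]): 0.986759 × 0.966931 = 0.9541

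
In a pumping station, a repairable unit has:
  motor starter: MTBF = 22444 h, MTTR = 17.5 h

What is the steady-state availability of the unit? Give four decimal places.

A(motor starter) = MTBF/(MTBF+MTTR) = 22444/(22444+17.5) = 0.9992

0.9992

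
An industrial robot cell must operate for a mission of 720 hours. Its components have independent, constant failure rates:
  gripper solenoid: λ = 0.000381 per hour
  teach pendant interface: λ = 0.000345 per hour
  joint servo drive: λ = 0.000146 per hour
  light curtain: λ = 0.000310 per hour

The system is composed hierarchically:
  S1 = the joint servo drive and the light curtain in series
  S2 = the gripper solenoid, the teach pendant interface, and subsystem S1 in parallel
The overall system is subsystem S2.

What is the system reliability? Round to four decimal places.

0.9852

R(gripper solenoid) = exp(−0.000381 × 720) = 0.760089
R(teach pendant interface) = exp(−0.000345 × 720) = 0.780048
R(joint servo drive) = exp(−0.000146 × 720) = 0.900216
R(light curtain) = exp(−0.000310 × 720) = 0.799955
Series (joint servo drive and light curtain): 0.900216 × 0.799955 = 0.720132
Parallel (gripper solenoid, teach pendant interface, and [0.720132]): 1 − (1 − 0.760089)(1 − 0.780048)(1 − 0.720132) = 0.9852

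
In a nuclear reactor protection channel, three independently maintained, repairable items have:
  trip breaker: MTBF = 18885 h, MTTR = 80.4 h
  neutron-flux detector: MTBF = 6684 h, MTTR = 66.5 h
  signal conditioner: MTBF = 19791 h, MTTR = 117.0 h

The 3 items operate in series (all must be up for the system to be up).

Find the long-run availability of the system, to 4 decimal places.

0.9802

A(trip breaker) = MTBF/(MTBF+MTTR) = 18885/(18885+80.4) = 0.995761
A(neutron-flux detector) = MTBF/(MTBF+MTTR) = 6684/(6684+66.5) = 0.990149
A(signal conditioner) = MTBF/(MTBF+MTTR) = 19791/(19791+117.0) = 0.994123
Series availability: 0.995761 × 0.990149 × 0.994123 = 0.9802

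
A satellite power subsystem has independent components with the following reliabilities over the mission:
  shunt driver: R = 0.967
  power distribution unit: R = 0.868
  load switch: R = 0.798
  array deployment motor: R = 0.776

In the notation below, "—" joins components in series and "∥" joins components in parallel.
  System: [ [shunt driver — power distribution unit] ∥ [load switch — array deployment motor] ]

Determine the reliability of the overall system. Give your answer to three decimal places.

Series (shunt driver and power distribution unit): 0.96700 × 0.86800 = 0.83936
Series (load switch and array deployment motor): 0.79800 × 0.77600 = 0.61925
Parallel ([0.83936] and [0.61925]): 1 − (1 − 0.83936)(1 − 0.61925) = 0.939

0.939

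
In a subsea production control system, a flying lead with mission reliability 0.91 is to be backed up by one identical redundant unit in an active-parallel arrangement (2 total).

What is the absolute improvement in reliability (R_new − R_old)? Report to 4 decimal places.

0.0819

R_before = 0.91
R_after = 1 − (1 − 0.91)^2 = 0.9919
ΔR = 0.9919 − 0.91 = 0.0819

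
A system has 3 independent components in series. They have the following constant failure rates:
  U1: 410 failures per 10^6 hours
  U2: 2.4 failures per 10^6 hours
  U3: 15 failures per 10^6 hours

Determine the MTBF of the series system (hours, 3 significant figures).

2340

Series of exponential components: λ_sys = Σ λ_i
λ_sys = 0.00041 + 0.0000024 + 0.000015 = 4.2740e-04 /h
MTBF = 1 / λ_sys = 2340 h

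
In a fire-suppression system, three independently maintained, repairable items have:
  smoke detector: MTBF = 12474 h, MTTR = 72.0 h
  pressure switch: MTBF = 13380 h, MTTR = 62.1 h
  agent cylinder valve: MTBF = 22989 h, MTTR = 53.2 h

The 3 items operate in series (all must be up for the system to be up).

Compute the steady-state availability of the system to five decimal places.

A(smoke detector) = MTBF/(MTBF+MTTR) = 12474/(12474+72.0) = 0.994261
A(pressure switch) = MTBF/(MTBF+MTTR) = 13380/(13380+62.1) = 0.995380
A(agent cylinder valve) = MTBF/(MTBF+MTTR) = 22989/(22989+53.2) = 0.997691
Series availability: 0.994261 × 0.995380 × 0.997691 = 0.98738

0.98738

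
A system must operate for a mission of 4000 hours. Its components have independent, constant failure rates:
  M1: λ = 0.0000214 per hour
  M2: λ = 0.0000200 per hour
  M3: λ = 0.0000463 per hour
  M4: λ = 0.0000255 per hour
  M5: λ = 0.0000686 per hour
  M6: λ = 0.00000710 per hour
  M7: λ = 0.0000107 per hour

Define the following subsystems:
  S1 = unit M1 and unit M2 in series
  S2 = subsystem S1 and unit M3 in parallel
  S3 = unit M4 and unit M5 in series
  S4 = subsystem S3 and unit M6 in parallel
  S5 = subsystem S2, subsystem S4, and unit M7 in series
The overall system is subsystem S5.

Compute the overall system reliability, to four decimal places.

R(M1) = exp(−0.0000214 × 4000) = 0.917961
R(M2) = exp(−0.0000200 × 4000) = 0.923116
R(M3) = exp(−0.0000463 × 4000) = 0.830938
R(M4) = exp(−0.0000255 × 4000) = 0.903030
R(M5) = exp(−0.0000686 × 4000) = 0.760028
R(M6) = exp(−0.00000710 × 4000) = 0.971999
R(M7) = exp(−0.0000107 × 4000) = 0.958103
Series (M1 and M2): 0.917961 × 0.923116 = 0.847384
Parallel ([0.847384] and M3): 1 − (1 − 0.847384)(1 − 0.830938) = 0.974198
Series (M4 and M5): 0.903030 × 0.760028 = 0.686328
Parallel ([0.686328] and M6): 1 − (1 − 0.686328)(1 − 0.971999) = 0.991217
Series ([0.974198], [0.991217], and M7): 0.974198 × 0.991217 × 0.958103 = 0.9252

0.9252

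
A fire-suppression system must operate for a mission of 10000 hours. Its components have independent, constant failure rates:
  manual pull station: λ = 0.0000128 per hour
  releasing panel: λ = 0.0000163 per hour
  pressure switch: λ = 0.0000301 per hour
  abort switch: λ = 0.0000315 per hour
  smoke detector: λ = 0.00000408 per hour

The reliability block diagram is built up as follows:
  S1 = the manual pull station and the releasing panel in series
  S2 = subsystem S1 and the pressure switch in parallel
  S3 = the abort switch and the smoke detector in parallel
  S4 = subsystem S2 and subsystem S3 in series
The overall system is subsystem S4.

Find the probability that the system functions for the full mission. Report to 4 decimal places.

0.9243

R(manual pull station) = exp(−0.0000128 × 10000) = 0.879853
R(releasing panel) = exp(−0.0000163 × 10000) = 0.849591
R(pressure switch) = exp(−0.0000301 × 10000) = 0.740078
R(abort switch) = exp(−0.0000315 × 10000) = 0.729789
R(smoke detector) = exp(−0.00000408 × 10000) = 0.960021
Series (manual pull station and releasing panel): 0.879853 × 0.849591 = 0.747515
Parallel ([0.747515] and pressure switch): 1 − (1 − 0.747515)(1 − 0.740078) = 0.934374
Parallel (abort switch and smoke detector): 1 − (1 − 0.729789)(1 − 0.960021) = 0.989197
Series ([0.934374] and [0.989197]): 0.934374 × 0.989197 = 0.9243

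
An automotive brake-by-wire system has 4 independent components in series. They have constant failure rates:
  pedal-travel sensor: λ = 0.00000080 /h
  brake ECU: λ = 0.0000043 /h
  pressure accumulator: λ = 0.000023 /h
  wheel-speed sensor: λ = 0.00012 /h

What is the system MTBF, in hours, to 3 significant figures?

Series of exponential components: λ_sys = Σ λ_i
λ_sys = 0.00000080 + 0.0000043 + 0.000023 + 0.00012 = 1.4810e-04 /h
MTBF = 1 / λ_sys = 6750 h

6750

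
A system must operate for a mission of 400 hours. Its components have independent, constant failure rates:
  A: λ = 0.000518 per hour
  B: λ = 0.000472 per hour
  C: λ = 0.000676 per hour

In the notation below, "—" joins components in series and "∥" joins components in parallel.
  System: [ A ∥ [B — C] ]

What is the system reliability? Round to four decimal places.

0.9311

R(A) = exp(−0.000518 × 400) = 0.812857
R(B) = exp(−0.000472 × 400) = 0.827952
R(C) = exp(−0.000676 × 400) = 0.763074
Series (B and C): 0.827952 × 0.763074 = 0.631789
Parallel (A and [0.631789]): 1 − (1 − 0.812857)(1 − 0.631789) = 0.9311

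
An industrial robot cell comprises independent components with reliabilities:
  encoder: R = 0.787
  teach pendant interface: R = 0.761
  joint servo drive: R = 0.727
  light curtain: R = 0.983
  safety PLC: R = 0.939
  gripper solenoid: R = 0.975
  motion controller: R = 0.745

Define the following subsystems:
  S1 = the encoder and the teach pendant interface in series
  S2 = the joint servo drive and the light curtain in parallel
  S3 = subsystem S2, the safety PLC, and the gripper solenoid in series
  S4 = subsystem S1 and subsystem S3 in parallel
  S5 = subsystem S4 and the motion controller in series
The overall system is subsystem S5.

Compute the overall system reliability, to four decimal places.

0.7185

Series (encoder and teach pendant interface): 0.787000 × 0.761000 = 0.598907
Parallel (joint servo drive and light curtain): 1 − (1 − 0.727000)(1 − 0.983000) = 0.995359
Series ([0.995359], safety PLC, and gripper solenoid): 0.995359 × 0.939000 × 0.975000 = 0.911276
Parallel ([0.598907] and [0.911276]): 1 − (1 − 0.598907)(1 − 0.911276) = 0.964413
Series ([0.964413] and motion controller): 0.964413 × 0.745000 = 0.7185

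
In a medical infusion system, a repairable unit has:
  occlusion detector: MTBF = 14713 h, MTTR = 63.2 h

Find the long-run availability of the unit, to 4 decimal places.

A(occlusion detector) = MTBF/(MTBF+MTTR) = 14713/(14713+63.2) = 0.9957

0.9957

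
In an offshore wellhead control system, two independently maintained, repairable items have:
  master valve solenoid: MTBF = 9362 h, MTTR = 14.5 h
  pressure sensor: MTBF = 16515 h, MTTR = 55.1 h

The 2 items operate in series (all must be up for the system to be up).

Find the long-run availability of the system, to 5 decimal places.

0.99513

A(master valve solenoid) = MTBF/(MTBF+MTTR) = 9362/(9362+14.5) = 0.998454
A(pressure sensor) = MTBF/(MTBF+MTTR) = 16515/(16515+55.1) = 0.996675
Series availability: 0.998454 × 0.996675 = 0.99513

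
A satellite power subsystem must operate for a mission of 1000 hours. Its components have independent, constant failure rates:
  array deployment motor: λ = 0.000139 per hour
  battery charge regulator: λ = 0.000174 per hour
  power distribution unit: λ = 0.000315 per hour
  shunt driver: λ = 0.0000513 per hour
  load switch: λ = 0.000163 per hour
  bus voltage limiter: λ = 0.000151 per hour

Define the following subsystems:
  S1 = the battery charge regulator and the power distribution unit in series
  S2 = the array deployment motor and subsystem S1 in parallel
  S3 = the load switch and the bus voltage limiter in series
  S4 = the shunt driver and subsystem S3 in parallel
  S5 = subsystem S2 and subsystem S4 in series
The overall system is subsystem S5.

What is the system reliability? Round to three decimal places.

0.937

R(array deployment motor) = exp(−0.000139 × 1000) = 0.87023
R(battery charge regulator) = exp(−0.000174 × 1000) = 0.84030
R(power distribution unit) = exp(−0.000315 × 1000) = 0.72979
R(shunt driver) = exp(−0.0000513 × 1000) = 0.94999
R(load switch) = exp(−0.000163 × 1000) = 0.84959
R(bus voltage limiter) = exp(−0.000151 × 1000) = 0.85985
Series (battery charge regulator and power distribution unit): 0.84030 × 0.72979 = 0.61324
Parallel (array deployment motor and [0.61324]): 1 − (1 − 0.87023)(1 − 0.61324) = 0.94981
Series (load switch and bus voltage limiter): 0.84959 × 0.85985 = 0.73052
Parallel (shunt driver and [0.73052]): 1 − (1 − 0.94999)(1 − 0.73052) = 0.98652
Series ([0.94981] and [0.98652]): 0.94981 × 0.98652 = 0.937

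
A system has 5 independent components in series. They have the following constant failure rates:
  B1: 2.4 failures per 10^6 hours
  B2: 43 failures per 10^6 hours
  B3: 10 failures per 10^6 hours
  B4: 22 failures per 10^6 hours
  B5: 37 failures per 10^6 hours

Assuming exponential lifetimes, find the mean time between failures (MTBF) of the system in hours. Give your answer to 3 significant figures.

Series of exponential components: λ_sys = Σ λ_i
λ_sys = 0.0000024 + 0.000043 + 0.000010 + 0.000022 + 0.000037 = 1.1440e-04 /h
MTBF = 1 / λ_sys = 8740 h

8740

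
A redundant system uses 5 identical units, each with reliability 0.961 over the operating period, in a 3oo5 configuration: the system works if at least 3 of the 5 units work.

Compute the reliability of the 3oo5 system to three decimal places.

0.999

R = Σ_{i=3}^{5} C(5,i) p^i (1−p)^{5−i} with p = 0.961
C(5,3)·0.961^3·0.039^2 = 0.01350
C(5,4)·0.961^4·0.039^1 = 0.16631
C(5,5)·0.961^5·0.039^0 = 0.81963
Sum = 0.999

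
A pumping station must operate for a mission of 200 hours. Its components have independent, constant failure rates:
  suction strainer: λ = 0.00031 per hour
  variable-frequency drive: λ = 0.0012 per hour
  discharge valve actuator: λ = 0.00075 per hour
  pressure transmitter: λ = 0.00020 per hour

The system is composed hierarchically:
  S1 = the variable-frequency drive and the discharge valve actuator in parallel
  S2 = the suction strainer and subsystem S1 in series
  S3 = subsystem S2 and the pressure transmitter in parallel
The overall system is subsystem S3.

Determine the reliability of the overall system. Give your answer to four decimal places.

0.9965

R(suction strainer) = exp(−0.00031 × 200) = 0.939883
R(variable-frequency drive) = exp(−0.0012 × 200) = 0.786628
R(discharge valve actuator) = exp(−0.00075 × 200) = 0.860708
R(pressure transmitter) = exp(−0.00020 × 200) = 0.960789
Parallel (variable-frequency drive and discharge valve actuator): 1 − (1 − 0.786628)(1 − 0.860708) = 0.970279
Series (suction strainer and [0.970279]): 0.939883 × 0.970279 = 0.911949
Parallel ([0.911949] and pressure transmitter): 1 − (1 − 0.911949)(1 − 0.960789) = 0.9965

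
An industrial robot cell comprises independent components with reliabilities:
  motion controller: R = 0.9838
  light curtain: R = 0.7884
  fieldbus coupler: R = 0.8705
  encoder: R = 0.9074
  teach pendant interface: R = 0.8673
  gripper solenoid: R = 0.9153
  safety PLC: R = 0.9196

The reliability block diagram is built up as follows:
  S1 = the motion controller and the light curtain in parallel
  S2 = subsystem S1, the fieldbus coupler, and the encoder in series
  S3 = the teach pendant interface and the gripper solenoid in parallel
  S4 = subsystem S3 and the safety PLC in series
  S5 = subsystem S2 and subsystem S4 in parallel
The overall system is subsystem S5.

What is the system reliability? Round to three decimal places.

0.981

Parallel (motion controller and light curtain): 1 − (1 − 0.98380)(1 − 0.78840) = 0.99657
Series ([0.99657], fieldbus coupler, and encoder): 0.99657 × 0.87050 × 0.90740 = 0.78718
Parallel (teach pendant interface and gripper solenoid): 1 − (1 − 0.86730)(1 − 0.91530) = 0.98876
Series ([0.98876] and safety PLC): 0.98876 × 0.91960 = 0.90926
Parallel ([0.78718] and [0.90926]): 1 − (1 − 0.78718)(1 − 0.90926) = 0.981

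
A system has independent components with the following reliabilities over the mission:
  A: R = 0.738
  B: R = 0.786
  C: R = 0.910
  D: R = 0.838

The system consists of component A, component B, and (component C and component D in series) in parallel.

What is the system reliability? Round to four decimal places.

0.9867

Series (C and D): 0.910000 × 0.838000 = 0.762580
Parallel (A, B, and [0.762580]): 1 − (1 − 0.738000)(1 − 0.786000)(1 − 0.762580) = 0.9867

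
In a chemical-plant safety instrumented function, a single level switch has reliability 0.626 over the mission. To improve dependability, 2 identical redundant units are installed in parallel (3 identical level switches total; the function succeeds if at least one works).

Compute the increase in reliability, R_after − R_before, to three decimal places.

0.322

R_before = 0.626
R_after = 1 − (1 − 0.626)^3 = 0.948
ΔR = 0.948 − 0.626 = 0.322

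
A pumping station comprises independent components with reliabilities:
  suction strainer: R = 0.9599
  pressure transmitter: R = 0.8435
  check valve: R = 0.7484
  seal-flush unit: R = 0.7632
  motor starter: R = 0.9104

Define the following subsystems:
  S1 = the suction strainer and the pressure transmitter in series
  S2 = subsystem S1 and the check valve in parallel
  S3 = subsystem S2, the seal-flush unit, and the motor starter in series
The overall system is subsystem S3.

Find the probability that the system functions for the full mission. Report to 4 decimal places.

Series (suction strainer and pressure transmitter): 0.959900 × 0.843500 = 0.809676
Parallel ([0.809676] and check valve): 1 − (1 − 0.809676)(1 − 0.748400) = 0.952114
Series ([0.952114], seal-flush unit, and motor starter): 0.952114 × 0.763200 × 0.910400 = 0.6615

0.6615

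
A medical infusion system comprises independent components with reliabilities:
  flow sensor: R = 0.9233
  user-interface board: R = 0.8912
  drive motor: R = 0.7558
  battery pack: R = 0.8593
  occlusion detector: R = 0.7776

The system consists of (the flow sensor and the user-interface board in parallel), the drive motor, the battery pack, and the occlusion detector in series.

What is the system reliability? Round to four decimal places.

0.5008

Parallel (flow sensor and user-interface board): 1 − (1 − 0.923300)(1 − 0.891200) = 0.991655
Series ([0.991655], drive motor, battery pack, and occlusion detector): 0.991655 × 0.755800 × 0.859300 × 0.777600 = 0.5008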